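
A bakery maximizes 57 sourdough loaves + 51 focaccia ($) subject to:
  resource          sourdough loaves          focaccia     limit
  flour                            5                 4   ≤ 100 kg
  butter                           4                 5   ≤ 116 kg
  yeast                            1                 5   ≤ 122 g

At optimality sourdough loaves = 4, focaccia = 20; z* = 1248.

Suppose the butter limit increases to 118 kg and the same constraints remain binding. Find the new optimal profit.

At the optimum: flour uses 100 of 100 (binding); butter uses 116 of 116 (binding); yeast uses 104 of 122 (slack = 18).
By complementary slackness, y = 0 for the non-binding constraint.
The binding rows give the dual system: 5·y_flour + 4·y_butter = 57 and 4·y_flour + 5·y_butter = 51.
Solving: y_flour = 9, y_butter = 3.
Δz = y_butter·Δb = 3 × (2) = 6, so new z* = 1248 + 6 = 1254.

1254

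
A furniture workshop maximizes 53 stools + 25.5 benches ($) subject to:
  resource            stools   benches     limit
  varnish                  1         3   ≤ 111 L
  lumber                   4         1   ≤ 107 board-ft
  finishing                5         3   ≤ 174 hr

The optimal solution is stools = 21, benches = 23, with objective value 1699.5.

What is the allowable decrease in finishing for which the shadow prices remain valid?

40.25

Binding constraints: lumber, finishing. The basis is B = [[4,1],[5,3]] with det 7.
Per unit decrease in finishing, x* moves by d = (0.1429, -0.5714).
The basis stays optimal until benches reaches 0; allowable decrease = 40.25 hr.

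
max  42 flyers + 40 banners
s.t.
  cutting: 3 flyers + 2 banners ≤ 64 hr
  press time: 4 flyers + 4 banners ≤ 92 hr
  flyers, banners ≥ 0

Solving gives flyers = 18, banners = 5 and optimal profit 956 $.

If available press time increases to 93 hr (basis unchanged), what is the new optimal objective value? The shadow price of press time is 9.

Δb = 1, so new z* = 956 + (9)·(1) = 956 + 9 = 965.

965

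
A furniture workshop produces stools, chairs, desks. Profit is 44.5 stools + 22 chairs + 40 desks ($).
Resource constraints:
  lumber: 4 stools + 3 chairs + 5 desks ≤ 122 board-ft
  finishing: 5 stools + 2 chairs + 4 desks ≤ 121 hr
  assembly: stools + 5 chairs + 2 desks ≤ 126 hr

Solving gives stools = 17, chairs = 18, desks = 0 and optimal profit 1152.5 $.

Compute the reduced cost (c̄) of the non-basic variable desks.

-1

Binding: lumber and finishing. Non-binding: assembly (19 unused).
Slack constraints have shadow price 0 (complementary slackness).
Dual feasibility on the basic columns requires 4·y_lumber + 5·y_finishing = 44.5, 3·y_lumber + 2·y_finishing = 22.
→ y_lumber = 3 and y_finishing = 6.5.
Reduced cost of desks: c₃ − yᵀa₃ = 40 − (3·5 + 6.5·4) = 40 − 41 = -1.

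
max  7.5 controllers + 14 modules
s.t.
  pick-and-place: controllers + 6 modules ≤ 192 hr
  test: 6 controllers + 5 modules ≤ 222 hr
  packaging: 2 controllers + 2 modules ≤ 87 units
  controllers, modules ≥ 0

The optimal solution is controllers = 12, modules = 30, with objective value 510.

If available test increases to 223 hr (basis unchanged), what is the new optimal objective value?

511

Binding: pick-and-place and test. Non-binding: packaging (3 unused).
Slack constraints have shadow price 0 (complementary slackness).
The binding rows give the dual system: 1·y_pick-and-place + 6·y_test = 7.5 and 6·y_pick-and-place + 5·y_test = 14.
This yields shadow prices y_pick-and-place = 1.5, y_test = 1.
Δz = y_test·Δb = 1 × (1) = 1, so new z* = 510 + 1 = 511.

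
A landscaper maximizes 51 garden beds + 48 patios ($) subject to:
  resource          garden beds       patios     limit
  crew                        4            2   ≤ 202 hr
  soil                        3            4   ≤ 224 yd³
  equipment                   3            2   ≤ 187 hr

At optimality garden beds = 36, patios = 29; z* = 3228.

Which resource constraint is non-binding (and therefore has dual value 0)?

crew: 202/202 (binding)
soil: 224/224 (binding)
equipment: 166/187 (slack 21)
By complementary slackness, a constraint with positive slack has shadow price 0 → equipment.

equipment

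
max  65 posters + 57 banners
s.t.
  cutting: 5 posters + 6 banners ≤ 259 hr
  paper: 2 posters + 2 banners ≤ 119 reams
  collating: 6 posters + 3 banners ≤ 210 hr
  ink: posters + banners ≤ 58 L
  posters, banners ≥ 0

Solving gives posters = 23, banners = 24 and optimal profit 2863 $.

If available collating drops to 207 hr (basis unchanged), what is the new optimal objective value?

2848

At the optimum: cutting uses 259 of 259 (binding); paper uses 94 of 119 (slack = 25); collating uses 210 of 210 (binding); ink uses 47 of 58 (slack = 11).
Since paper, ink are not tight, their duals are 0.
The binding rows give the dual system: 5·y_cutting + 6·y_collating = 65 and 6·y_cutting + 3·y_collating = 57.
This yields shadow prices y_cutting = 7, y_collating = 5.
Δz = y_collating·Δb = 5 × (-3) = -15, so new z* = 2863 − 15 = 2848.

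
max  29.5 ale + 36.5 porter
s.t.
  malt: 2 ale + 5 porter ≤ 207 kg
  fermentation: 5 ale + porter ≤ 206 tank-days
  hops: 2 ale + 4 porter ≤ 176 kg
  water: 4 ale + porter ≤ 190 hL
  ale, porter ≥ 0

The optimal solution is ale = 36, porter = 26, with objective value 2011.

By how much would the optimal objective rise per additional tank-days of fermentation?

2.5

Check each constraint at x*: malt 202/207 (slack 5); fermentation 206/206 (tight); hops 176/176 (tight); water 170/190 (slack 20).
Slack constraints have shadow price 0 (complementary slackness).
The binding rows give the dual system: 5·y_fermentation + 2·y_hops = 29.5 and 1·y_fermentation + 4·y_hops = 36.5.
Solving: y_fermentation = 2.5, y_hops = 8.5.
Shadow price of fermentation = 2.5.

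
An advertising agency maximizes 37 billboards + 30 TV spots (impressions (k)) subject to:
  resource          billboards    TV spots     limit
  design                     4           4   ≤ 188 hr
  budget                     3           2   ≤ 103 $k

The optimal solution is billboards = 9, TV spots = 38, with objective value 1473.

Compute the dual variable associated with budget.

7

At the optimum: design uses 188 of 188 (binding); budget uses 103 of 103 (binding).
Dual feasibility on the basic columns requires 4·y_design + 3·y_budget = 37, 4·y_design + 2·y_budget = 30.
Solving: y_design = 4, y_budget = 7.
Shadow price of budget = 7.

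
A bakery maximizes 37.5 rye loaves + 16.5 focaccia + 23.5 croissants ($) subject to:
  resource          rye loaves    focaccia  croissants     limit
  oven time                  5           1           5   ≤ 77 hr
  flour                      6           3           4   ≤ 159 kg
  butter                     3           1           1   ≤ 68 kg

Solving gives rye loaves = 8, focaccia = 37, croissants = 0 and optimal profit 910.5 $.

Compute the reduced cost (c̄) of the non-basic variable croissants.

-4

At the optimum: oven time uses 77 of 77 (binding); flour uses 159 of 159 (binding); butter uses 61 of 68 (slack = 7).
By complementary slackness, y = 0 for the non-binding constraint.
Dual feasibility on the basic columns requires 5·y_oven time + 6·y_flour = 37.5, 1·y_oven time + 3·y_flour = 16.5.
→ y_oven time = 1.5 and y_flour = 5.
Reduced cost of croissants: c₃ − yᵀa₃ = 23.5 − (1.5·5 + 5·4) = 23.5 − 27.5 = -4.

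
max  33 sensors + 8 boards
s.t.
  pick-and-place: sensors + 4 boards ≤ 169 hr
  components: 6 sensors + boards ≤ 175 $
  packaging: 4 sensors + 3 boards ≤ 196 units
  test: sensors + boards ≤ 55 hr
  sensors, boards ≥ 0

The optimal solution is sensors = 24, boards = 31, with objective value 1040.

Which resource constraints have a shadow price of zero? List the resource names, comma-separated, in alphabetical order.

packaging, pick-and-place

pick-and-place: 148/169 (slack 21)
components: 175/175 (binding)
packaging: 189/196 (slack 7)
test: 55/55 (binding)
By complementary slackness, a constraint with positive slack has shadow price 0 → packaging, pick-and-place.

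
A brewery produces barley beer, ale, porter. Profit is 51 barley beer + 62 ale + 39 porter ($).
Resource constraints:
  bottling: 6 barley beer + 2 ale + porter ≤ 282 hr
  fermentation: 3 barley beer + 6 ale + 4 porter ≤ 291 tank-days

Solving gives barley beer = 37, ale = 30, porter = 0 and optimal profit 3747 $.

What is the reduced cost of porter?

Both bottling and fermentation are binding at x*.
The binding rows give the dual system: 6·y_bottling + 3·y_fermentation = 51 and 2·y_bottling + 6·y_fermentation = 62.
This yields shadow prices y_bottling = 4, y_fermentation = 9.
Reduced cost of porter: c₃ − yᵀa₃ = 39 − (4·1 + 9·4) = 39 − 40 = -1.

-1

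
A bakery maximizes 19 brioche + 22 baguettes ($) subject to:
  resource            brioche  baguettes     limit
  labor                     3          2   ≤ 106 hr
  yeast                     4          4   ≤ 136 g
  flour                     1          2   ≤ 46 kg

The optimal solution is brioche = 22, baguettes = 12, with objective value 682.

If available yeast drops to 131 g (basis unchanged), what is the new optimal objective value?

662

At the optimum: labor uses 90 of 106 (slack = 16); yeast uses 136 of 136 (binding); flour uses 46 of 46 (binding).
Slack constraints have shadow price 0 (complementary slackness).
Dual feasibility on the basic columns requires 4·y_yeast + 1·y_flour = 19, 4·y_yeast + 2·y_flour = 22.
→ y_yeast = 4 and y_flour = 3.
Δz = y_yeast·Δb = 4 × (-5) = -20, so new z* = 682 − 20 = 662.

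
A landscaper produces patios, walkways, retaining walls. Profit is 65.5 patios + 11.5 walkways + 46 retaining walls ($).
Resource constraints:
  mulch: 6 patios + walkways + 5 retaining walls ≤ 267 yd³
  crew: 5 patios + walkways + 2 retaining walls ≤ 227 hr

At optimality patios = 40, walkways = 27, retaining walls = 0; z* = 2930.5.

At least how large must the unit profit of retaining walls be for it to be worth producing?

At the optimum: mulch uses 267 of 267 (binding); crew uses 227 of 227 (binding).
The binding rows give the dual system: 6·y_mulch + 5·y_crew = 65.5 and 1·y_mulch + 1·y_crew = 11.5.
This yields shadow prices y_mulch = 8, y_crew = 3.5.
retaining walls enters the basis when its profit ≥ yᵀa₃ = 8·5 + 3.5·2 = 47.

47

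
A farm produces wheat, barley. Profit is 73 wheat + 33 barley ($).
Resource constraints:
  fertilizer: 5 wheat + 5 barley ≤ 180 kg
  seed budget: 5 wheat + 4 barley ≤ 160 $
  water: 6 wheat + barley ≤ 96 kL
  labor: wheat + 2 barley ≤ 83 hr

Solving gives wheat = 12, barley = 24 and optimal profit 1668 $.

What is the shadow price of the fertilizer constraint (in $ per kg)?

5

Binding: fertilizer and water. Non-binding: seed budget (4 unused), labor (23 unused).
Slack constraints have shadow price 0 (complementary slackness).
The binding rows give the dual system: 5·y_fertilizer + 6·y_water = 73 and 5·y_fertilizer + 1·y_water = 33.
Solving: y_fertilizer = 5, y_water = 8.
Shadow price of fertilizer = 5.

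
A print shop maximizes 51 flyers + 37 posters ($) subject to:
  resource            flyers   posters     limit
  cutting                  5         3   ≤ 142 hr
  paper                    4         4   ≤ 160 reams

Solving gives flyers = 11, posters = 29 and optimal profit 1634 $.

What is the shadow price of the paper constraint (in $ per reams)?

At the optimum: cutting uses 142 of 142 (binding); paper uses 160 of 160 (binding).
The binding rows give the dual system: 5·y_cutting + 4·y_paper = 51 and 3·y_cutting + 4·y_paper = 37.
→ y_cutting = 7 and y_paper = 4.
Shadow price of paper = 4.

4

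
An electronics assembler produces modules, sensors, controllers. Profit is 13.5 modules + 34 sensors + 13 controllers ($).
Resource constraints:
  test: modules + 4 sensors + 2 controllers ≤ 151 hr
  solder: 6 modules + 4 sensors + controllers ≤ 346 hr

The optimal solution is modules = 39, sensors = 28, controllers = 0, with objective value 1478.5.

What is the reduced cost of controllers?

At the optimum: test uses 151 of 151 (binding); solder uses 346 of 346 (binding).
From A_Bᵀ y = c: 1·y_test + 6·y_solder = 13.5; 4·y_test + 4·y_solder = 34.
This yields shadow prices y_test = 7.5, y_solder = 1.
Reduced cost of controllers: c₃ − yᵀa₃ = 13 − (7.5·2 + 1·1) = 13 − 16 = -3.

-3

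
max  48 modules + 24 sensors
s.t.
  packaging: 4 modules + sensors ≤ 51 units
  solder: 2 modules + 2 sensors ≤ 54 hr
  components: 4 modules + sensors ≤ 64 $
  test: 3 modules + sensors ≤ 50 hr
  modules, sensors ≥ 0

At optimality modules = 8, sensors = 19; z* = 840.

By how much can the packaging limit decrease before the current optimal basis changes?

Binding constraints: packaging, solder. The basis is B = [[4,1],[2,2]] with det 6.
Per unit decrease in packaging, x* moves by d = (-0.3333, 0.3333).
The basis stays optimal until modules reaches 0; allowable decrease = 24 units.

24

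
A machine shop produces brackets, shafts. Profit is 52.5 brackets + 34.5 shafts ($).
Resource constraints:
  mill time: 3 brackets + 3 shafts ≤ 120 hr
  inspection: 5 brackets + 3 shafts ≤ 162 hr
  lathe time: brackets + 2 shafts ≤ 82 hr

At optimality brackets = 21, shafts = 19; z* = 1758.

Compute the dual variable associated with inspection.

9

At the optimum: mill time uses 120 of 120 (binding); inspection uses 162 of 162 (binding); lathe time uses 59 of 82 (slack = 23).
Slack constraints have shadow price 0 (complementary slackness).
The binding rows give the dual system: 3·y_mill time + 5·y_inspection = 52.5 and 3·y_mill time + 3·y_inspection = 34.5.
→ y_mill time = 2.5 and y_inspection = 9.
Shadow price of inspection = 9.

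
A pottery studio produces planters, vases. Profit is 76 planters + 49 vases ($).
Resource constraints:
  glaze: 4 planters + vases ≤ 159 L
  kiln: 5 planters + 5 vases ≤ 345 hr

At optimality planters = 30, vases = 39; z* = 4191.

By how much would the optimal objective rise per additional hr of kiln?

Both glaze and kiln are binding at x*.
The binding rows give the dual system: 4·y_glaze + 5·y_kiln = 76 and 1·y_glaze + 5·y_kiln = 49.
→ y_glaze = 9 and y_kiln = 8.
Shadow price of kiln = 8.

8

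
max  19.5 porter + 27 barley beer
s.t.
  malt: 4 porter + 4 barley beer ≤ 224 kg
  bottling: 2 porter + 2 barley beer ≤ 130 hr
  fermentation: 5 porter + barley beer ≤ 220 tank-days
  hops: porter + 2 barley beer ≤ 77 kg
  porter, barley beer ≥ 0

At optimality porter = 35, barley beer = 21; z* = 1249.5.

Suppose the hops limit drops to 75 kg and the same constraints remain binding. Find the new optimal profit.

1234.5

Binding: malt and hops. Non-binding: bottling (18 unused), fermentation (24 unused).
Since bottling, fermentation are not tight, their duals are 0.
Dual feasibility on the basic columns requires 4·y_malt + 1·y_hops = 19.5, 4·y_malt + 2·y_hops = 27.
This yields shadow prices y_malt = 3, y_hops = 7.5.
Δz = y_hops·Δb = 7.5 × (-2) = -15, so new z* = 1249.5 − 15 = 1234.5.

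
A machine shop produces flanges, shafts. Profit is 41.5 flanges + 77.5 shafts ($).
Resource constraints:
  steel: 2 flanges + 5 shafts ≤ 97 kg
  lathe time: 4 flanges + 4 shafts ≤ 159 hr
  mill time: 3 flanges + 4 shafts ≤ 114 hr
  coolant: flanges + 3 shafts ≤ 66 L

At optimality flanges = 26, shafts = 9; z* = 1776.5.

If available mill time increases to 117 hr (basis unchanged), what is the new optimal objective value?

1799

Check each constraint at x*: steel 97/97 (tight); lathe time 140/159 (slack 19); mill time 114/114 (tight); coolant 53/66 (slack 13).
Since lathe time, coolant are not tight, their duals are 0.
Dual feasibility on the basic columns requires 2·y_steel + 3·y_mill time = 41.5, 5·y_steel + 4·y_mill time = 77.5.
→ y_steel = 9.5 and y_mill time = 7.5.
Δz = y_mill time·Δb = 7.5 × (3) = 22.5, so new z* = 1776.5 + 22.5 = 1799.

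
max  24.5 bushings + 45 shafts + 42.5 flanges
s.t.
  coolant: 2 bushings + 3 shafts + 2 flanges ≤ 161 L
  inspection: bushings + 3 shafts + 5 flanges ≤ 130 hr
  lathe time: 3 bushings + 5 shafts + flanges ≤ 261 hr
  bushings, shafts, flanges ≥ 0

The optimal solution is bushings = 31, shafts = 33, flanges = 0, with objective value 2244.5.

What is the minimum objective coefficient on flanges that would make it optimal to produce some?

Binding: coolant and inspection. Non-binding: lathe time (3 unused).
By complementary slackness, y = 0 for the non-binding constraint.
The binding rows give the dual system: 2·y_coolant + 1·y_inspection = 24.5 and 3·y_coolant + 3·y_inspection = 45.
Solving: y_coolant = 9.5, y_inspection = 5.5.
flanges enters the basis when its profit ≥ yᵀa₃ = 9.5·2 + 5.5·5 = 46.5.

46.5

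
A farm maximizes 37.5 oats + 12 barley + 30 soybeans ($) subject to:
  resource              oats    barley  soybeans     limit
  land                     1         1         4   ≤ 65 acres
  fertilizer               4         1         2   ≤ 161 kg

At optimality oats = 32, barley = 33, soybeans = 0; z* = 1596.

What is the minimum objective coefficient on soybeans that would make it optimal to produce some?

Both land and fertilizer are binding at x*.
Dual feasibility on the basic columns requires 1·y_land + 4·y_fertilizer = 37.5, 1·y_land + 1·y_fertilizer = 12.
→ y_land = 3.5 and y_fertilizer = 8.5.
soybeans enters the basis when its profit ≥ yᵀa₃ = 3.5·4 + 8.5·2 = 31.

31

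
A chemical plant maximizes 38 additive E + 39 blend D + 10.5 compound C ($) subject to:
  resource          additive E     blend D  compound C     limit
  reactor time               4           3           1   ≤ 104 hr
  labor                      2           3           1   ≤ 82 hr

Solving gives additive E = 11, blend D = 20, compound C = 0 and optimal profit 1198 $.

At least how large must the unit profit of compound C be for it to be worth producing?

At the optimum: reactor time uses 104 of 104 (binding); labor uses 82 of 82 (binding).
Dual feasibility on the basic columns requires 4·y_reactor time + 2·y_labor = 38, 3·y_reactor time + 3·y_labor = 39.
→ y_reactor time = 6 and y_labor = 7.
compound C enters the basis when its profit ≥ yᵀa₃ = 6·1 + 7·1 = 13.

13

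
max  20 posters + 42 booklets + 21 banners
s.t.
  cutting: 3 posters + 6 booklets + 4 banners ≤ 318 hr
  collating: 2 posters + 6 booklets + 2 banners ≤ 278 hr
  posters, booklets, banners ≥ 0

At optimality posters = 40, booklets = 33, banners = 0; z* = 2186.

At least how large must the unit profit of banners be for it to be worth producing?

At the optimum: cutting uses 318 of 318 (binding); collating uses 278 of 278 (binding).
From A_Bᵀ y = c: 3·y_cutting + 2·y_collating = 20; 6·y_cutting + 6·y_collating = 42.
Solving: y_cutting = 6, y_collating = 1.
banners enters the basis when its profit ≥ yᵀa₃ = 6·4 + 1·2 = 26.

26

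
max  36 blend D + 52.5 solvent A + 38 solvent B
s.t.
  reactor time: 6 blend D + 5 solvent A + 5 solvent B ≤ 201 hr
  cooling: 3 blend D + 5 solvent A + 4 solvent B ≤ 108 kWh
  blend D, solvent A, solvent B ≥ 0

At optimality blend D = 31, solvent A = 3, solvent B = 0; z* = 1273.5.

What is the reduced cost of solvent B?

-5.5

At the optimum: reactor time uses 201 of 201 (binding); cooling uses 108 of 108 (binding).
Dual feasibility on the basic columns requires 6·y_reactor time + 3·y_cooling = 36, 5·y_reactor time + 5·y_cooling = 52.5.
This yields shadow prices y_reactor time = 1.5, y_cooling = 9.
Reduced cost of solvent B: c₃ − yᵀa₃ = 38 − (1.5·5 + 9·4) = 38 − 43.5 = -5.5.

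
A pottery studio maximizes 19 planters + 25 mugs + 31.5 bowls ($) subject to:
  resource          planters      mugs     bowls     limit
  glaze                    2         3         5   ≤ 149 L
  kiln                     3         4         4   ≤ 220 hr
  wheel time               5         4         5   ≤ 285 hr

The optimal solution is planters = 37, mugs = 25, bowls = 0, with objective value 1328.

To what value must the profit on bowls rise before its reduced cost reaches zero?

Binding: glaze and wheel time. Non-binding: kiln (9 unused).
By complementary slackness, y = 0 for the non-binding constraint.
The binding rows give the dual system: 2·y_glaze + 5·y_wheel time = 19 and 3·y_glaze + 4·y_wheel time = 25.
→ y_glaze = 7 and y_wheel time = 1.
bowls enters the basis when its profit ≥ yᵀa₃ = 7·5 + 1·5 = 40.

40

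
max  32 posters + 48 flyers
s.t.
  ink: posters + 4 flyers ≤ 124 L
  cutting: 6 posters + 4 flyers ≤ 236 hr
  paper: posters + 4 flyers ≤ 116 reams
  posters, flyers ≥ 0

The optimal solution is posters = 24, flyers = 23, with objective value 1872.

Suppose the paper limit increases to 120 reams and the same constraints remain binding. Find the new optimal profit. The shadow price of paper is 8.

1904

Δb = 4, so new z* = 1872 + (8)·(4) = 1872 + 32 = 1904.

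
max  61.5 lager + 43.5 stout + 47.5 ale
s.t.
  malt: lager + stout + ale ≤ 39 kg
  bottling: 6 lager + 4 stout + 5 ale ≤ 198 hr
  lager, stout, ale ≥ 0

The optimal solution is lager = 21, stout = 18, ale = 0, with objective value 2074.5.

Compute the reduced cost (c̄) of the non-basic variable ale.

-5

Both malt and bottling are binding at x*.
The binding rows give the dual system: 1·y_malt + 6·y_bottling = 61.5 and 1·y_malt + 4·y_bottling = 43.5.
→ y_malt = 7.5 and y_bottling = 9.
Reduced cost of ale: c₃ − yᵀa₃ = 47.5 − (7.5·1 + 9·5) = 47.5 − 52.5 = -5.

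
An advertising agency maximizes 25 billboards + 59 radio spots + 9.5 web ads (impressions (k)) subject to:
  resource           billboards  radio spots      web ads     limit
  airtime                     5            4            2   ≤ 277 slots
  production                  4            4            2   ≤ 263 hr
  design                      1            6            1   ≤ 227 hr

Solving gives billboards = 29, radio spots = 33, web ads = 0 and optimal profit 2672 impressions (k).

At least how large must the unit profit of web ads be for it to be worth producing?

Binding: airtime and design. Non-binding: production (15 unused).
Slack constraints have shadow price 0 (complementary slackness).
Dual feasibility on the basic columns requires 5·y_airtime + 1·y_design = 25, 4·y_airtime + 6·y_design = 59.
Solving: y_airtime = 3.5, y_design = 7.5.
web ads enters the basis when its profit ≥ yᵀa₃ = 3.5·2 + 7.5·1 = 14.5.

14.5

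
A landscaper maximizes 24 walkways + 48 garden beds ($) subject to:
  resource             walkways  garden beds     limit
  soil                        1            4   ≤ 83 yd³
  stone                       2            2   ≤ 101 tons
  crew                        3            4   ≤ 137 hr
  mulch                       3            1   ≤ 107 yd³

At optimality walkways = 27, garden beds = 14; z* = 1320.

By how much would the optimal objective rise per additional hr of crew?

Check each constraint at x*: soil 83/83 (tight); stone 82/101 (slack 19); crew 137/137 (tight); mulch 95/107 (slack 12).
Since stone, mulch are not tight, their duals are 0.
The binding rows give the dual system: 1·y_soil + 3·y_crew = 24 and 4·y_soil + 4·y_crew = 48.
→ y_soil = 6 and y_crew = 6.
Shadow price of crew = 6.

6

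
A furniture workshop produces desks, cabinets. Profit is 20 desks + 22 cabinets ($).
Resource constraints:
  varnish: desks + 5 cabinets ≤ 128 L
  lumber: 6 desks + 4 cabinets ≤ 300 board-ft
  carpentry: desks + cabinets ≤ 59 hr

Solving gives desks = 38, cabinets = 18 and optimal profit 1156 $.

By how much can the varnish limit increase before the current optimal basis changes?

39

Binding constraints: varnish, lumber. The basis is B = [[1,5],[6,4]] with det -26.
Per unit increase in varnish, x* moves by d = (-0.1538, 0.2308).
The basis stays optimal until carpentry becomes binding; allowable increase = 39 L.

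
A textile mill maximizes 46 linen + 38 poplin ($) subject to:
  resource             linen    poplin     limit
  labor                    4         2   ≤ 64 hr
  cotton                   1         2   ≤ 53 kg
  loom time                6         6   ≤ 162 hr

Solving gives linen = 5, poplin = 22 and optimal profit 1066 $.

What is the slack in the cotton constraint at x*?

cotton used = 1·5 + 2·22 = 49; slack = 53 − 49 = 4.

4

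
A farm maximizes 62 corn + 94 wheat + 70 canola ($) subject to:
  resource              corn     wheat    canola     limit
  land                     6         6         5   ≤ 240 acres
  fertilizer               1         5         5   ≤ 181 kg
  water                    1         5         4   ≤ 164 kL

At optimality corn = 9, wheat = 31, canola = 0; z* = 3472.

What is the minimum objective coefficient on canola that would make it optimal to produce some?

At the optimum: land uses 240 of 240 (binding); fertilizer uses 164 of 181 (slack = 17); water uses 164 of 164 (binding).
Since fertilizer is not tight, its dual is 0.
From A_Bᵀ y = c: 6·y_land + 1·y_water = 62; 6·y_land + 5·y_water = 94.
Solving: y_land = 9, y_water = 8.
canola enters the basis when its profit ≥ yᵀa₃ = 9·5 + 8·4 = 77.

77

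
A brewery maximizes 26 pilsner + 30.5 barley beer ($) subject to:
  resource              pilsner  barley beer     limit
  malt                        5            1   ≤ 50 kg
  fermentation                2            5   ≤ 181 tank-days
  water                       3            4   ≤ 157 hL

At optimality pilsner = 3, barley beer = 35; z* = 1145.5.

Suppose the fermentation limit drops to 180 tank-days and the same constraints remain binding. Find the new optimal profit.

1140

Binding: malt and fermentation. Non-binding: water (8 unused).
By complementary slackness, y = 0 for the non-binding constraint.
From A_Bᵀ y = c: 5·y_malt + 2·y_fermentation = 26; 1·y_malt + 5·y_fermentation = 30.5.
This yields shadow prices y_malt = 3, y_fermentation = 5.5.
Δz = y_fermentation·Δb = 5.5 × (-1) = -5.5, so new z* = 1145.5 − 5.5 = 1140.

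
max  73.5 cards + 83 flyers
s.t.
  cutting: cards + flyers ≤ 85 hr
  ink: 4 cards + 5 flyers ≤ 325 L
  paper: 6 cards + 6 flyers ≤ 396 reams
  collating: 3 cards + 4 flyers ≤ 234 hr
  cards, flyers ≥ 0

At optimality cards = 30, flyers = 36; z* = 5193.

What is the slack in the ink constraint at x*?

ink used = 4·30 + 5·36 = 300; slack = 325 − 300 = 25.

25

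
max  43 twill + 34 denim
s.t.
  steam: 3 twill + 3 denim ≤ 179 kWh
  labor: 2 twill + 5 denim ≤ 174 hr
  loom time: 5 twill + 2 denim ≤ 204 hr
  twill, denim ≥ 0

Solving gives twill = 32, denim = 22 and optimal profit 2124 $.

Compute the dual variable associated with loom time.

Check each constraint at x*: steam 162/179 (slack 17); labor 174/174 (tight); loom time 204/204 (tight).
By complementary slackness, y = 0 for the non-binding constraint.
From A_Bᵀ y = c: 2·y_labor + 5·y_loom time = 43; 5·y_labor + 2·y_loom time = 34.
Solving: y_labor = 4, y_loom time = 7.
Shadow price of loom time = 7.

7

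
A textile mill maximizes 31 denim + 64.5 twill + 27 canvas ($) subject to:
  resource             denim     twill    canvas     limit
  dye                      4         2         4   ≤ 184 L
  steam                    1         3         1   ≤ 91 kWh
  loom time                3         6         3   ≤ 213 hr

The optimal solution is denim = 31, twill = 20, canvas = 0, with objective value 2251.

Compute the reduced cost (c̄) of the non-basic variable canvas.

-4

Binding: steam and loom time. Non-binding: dye (20 unused).
By complementary slackness, y = 0 for the non-binding constraint.
Dual feasibility on the basic columns requires 1·y_steam + 3·y_loom time = 31, 3·y_steam + 6·y_loom time = 64.5.
This yields shadow prices y_steam = 2.5, y_loom time = 9.5.
Reduced cost of canvas: c₃ − yᵀa₃ = 27 − (2.5·1 + 9.5·3) = 27 − 31 = -4.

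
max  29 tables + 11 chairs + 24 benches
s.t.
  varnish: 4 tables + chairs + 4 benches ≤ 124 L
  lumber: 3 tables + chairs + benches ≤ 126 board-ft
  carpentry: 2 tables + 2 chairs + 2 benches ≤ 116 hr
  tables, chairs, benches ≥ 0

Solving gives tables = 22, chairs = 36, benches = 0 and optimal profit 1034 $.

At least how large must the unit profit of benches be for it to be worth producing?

29

Check each constraint at x*: varnish 124/124 (tight); lumber 102/126 (slack 24); carpentry 116/116 (tight).
Since lumber is not tight, its dual is 0.
Dual feasibility on the basic columns requires 4·y_varnish + 2·y_carpentry = 29, 1·y_varnish + 2·y_carpentry = 11.
This yields shadow prices y_varnish = 6, y_carpentry = 2.5.
benches enters the basis when its profit ≥ yᵀa₃ = 6·4 + 2.5·2 = 29.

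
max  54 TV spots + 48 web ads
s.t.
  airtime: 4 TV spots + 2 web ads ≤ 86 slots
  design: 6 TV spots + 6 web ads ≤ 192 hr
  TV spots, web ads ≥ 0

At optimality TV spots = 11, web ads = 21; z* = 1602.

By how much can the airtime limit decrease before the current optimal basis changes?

Binding constraints: airtime, design. The basis is B = [[4,2],[6,6]] with det 12.
Per unit decrease in airtime, x* moves by d = (-0.5, 0.5).
The basis stays optimal until TV spots reaches 0; allowable decrease = 22 slots.

22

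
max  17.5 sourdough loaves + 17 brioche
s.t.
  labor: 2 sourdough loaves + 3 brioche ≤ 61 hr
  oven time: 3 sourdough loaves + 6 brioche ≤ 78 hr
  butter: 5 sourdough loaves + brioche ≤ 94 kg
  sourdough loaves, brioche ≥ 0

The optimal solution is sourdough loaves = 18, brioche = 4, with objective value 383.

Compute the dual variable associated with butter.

2

Binding: oven time and butter. Non-binding: labor (13 unused).
Slack constraints have shadow price 0 (complementary slackness).
From A_Bᵀ y = c: 3·y_oven time + 5·y_butter = 17.5; 6·y_oven time + 1·y_butter = 17.
This yields shadow prices y_oven time = 2.5, y_butter = 2.
Shadow price of butter = 2.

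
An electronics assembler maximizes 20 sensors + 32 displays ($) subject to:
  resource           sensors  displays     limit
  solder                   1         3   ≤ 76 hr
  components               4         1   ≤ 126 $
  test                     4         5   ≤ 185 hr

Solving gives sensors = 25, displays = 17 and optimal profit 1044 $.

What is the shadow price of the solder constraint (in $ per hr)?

4

At the optimum: solder uses 76 of 76 (binding); components uses 117 of 126 (slack = 9); test uses 185 of 185 (binding).
Slack constraints have shadow price 0 (complementary slackness).
Dual feasibility on the basic columns requires 1·y_solder + 4·y_test = 20, 3·y_solder + 5·y_test = 32.
This yields shadow prices y_solder = 4, y_test = 4.
Shadow price of solder = 4.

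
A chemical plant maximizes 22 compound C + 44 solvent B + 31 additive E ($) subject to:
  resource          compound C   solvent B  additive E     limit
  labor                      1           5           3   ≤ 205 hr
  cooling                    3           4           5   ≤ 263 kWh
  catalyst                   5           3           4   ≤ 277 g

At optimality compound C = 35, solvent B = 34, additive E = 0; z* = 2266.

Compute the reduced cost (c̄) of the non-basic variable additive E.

Binding: labor and catalyst. Non-binding: cooling (22 unused).
Since cooling is not tight, its dual is 0.
The binding rows give the dual system: 1·y_labor + 5·y_catalyst = 22 and 5·y_labor + 3·y_catalyst = 44.
This yields shadow prices y_labor = 7, y_catalyst = 3.
Reduced cost of additive E: c₃ − yᵀa₃ = 31 − (7·3 + 3·4) = 31 − 33 = -2.

-2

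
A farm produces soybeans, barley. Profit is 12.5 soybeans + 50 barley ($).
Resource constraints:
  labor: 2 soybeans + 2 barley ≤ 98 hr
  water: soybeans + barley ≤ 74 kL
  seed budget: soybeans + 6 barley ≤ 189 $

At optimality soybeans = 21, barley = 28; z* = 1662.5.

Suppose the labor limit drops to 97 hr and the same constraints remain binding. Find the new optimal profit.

At the optimum: labor uses 98 of 98 (binding); water uses 49 of 74 (slack = 25); seed budget uses 189 of 189 (binding).
Slack constraints have shadow price 0 (complementary slackness).
Dual feasibility on the basic columns requires 2·y_labor + 1·y_seed budget = 12.5, 2·y_labor + 6·y_seed budget = 50.
This yields shadow prices y_labor = 2.5, y_seed budget = 7.5.
Δz = y_labor·Δb = 2.5 × (-1) = -2.5, so new z* = 1662.5 − 2.5 = 1660.

1660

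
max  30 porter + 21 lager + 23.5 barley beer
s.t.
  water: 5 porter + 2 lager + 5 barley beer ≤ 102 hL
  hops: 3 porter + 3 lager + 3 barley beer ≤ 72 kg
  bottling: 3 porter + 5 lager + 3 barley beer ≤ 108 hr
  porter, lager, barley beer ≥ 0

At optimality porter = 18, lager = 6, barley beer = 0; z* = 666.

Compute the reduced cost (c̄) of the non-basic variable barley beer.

Binding: water and hops. Non-binding: bottling (24 unused).
By complementary slackness, y = 0 for the non-binding constraint.
From A_Bᵀ y = c: 5·y_water + 3·y_hops = 30; 2·y_water + 3·y_hops = 21.
Solving: y_water = 3, y_hops = 5.
Reduced cost of barley beer: c₃ − yᵀa₃ = 23.5 − (3·5 + 5·3) = 23.5 − 30 = -6.5.

-6.5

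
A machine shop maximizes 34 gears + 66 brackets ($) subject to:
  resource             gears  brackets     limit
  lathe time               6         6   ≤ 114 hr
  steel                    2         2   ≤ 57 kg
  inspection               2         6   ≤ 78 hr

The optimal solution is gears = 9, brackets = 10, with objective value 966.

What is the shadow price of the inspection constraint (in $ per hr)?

Binding: lathe time and inspection. Non-binding: steel (19 unused).
By complementary slackness, y = 0 for the non-binding constraint.
From A_Bᵀ y = c: 6·y_lathe time + 2·y_inspection = 34; 6·y_lathe time + 6·y_inspection = 66.
Solving: y_lathe time = 3, y_inspection = 8.
Shadow price of inspection = 8.

8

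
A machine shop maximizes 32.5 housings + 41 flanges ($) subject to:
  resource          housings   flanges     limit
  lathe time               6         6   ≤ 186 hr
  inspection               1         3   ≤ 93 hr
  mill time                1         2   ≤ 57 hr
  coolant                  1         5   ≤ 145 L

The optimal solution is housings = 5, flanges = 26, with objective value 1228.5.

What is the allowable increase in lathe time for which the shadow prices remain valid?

156

Binding constraints: lathe time, mill time. The basis is B = [[6,6],[1,2]] with det 6.
Per unit increase in lathe time, x* moves by d = (0.3333, -0.1667).
The basis stays optimal until flanges reaches 0; allowable increase = 156 hr.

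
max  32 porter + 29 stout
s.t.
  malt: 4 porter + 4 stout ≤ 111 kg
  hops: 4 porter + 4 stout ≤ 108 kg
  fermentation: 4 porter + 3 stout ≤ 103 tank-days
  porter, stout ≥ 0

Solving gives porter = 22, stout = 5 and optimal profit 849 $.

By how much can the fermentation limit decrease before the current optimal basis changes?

22

Binding constraints: hops, fermentation. The basis is B = [[4,4],[4,3]] with det -4.
Per unit decrease in fermentation, x* moves by d = (-1, 1).
The basis stays optimal until porter reaches 0; allowable decrease = 22 tank-days.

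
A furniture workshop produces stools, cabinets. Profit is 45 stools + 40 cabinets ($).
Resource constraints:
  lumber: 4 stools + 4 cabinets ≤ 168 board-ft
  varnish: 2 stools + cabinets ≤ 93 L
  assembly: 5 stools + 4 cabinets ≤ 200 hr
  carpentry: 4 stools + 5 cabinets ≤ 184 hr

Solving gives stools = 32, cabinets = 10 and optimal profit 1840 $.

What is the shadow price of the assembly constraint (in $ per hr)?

Check each constraint at x*: lumber 168/168 (tight); varnish 74/93 (slack 19); assembly 200/200 (tight); carpentry 178/184 (slack 6).
By complementary slackness, y = 0 for the non-binding constraints.
From A_Bᵀ y = c: 4·y_lumber + 5·y_assembly = 45; 4·y_lumber + 4·y_assembly = 40.
→ y_lumber = 5 and y_assembly = 5.
Shadow price of assembly = 5.

5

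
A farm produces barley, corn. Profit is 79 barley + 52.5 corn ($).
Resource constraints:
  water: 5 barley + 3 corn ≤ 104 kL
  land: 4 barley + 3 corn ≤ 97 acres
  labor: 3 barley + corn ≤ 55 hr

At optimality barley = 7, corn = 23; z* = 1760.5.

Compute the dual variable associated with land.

8.5

Check each constraint at x*: water 104/104 (tight); land 97/97 (tight); labor 44/55 (slack 11).
Slack constraints have shadow price 0 (complementary slackness).
From A_Bᵀ y = c: 5·y_water + 4·y_land = 79; 3·y_water + 3·y_land = 52.5.
Solving: y_water = 9, y_land = 8.5.
Shadow price of land = 8.5.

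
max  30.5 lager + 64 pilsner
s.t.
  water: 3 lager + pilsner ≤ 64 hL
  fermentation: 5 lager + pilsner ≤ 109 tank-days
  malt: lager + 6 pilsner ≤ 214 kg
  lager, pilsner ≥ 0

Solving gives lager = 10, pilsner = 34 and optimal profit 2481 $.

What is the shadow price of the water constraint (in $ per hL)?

Binding: water and malt. Non-binding: fermentation (25 unused).
By complementary slackness, y = 0 for the non-binding constraint.
Dual feasibility on the basic columns requires 3·y_water + 1·y_malt = 30.5, 1·y_water + 6·y_malt = 64.
→ y_water = 7 and y_malt = 9.5.
Shadow price of water = 7.

7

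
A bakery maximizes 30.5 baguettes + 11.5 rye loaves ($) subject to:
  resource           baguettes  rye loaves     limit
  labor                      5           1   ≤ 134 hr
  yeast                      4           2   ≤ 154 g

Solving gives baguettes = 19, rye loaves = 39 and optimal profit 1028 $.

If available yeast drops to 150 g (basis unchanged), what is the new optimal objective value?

At the optimum: labor uses 134 of 134 (binding); yeast uses 154 of 154 (binding).
From A_Bᵀ y = c: 5·y_labor + 4·y_yeast = 30.5; 1·y_labor + 2·y_yeast = 11.5.
This yields shadow prices y_labor = 2.5, y_yeast = 4.5.
Δz = y_yeast·Δb = 4.5 × (-4) = -18, so new z* = 1028 − 18 = 1010.

1010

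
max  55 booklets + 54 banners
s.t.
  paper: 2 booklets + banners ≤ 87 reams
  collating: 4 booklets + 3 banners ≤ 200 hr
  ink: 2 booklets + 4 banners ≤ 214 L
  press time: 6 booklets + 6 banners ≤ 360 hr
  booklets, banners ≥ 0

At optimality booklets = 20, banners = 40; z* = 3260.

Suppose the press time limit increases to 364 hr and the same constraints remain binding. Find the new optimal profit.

3294

Check each constraint at x*: paper 80/87 (slack 7); collating 200/200 (tight); ink 200/214 (slack 14); press time 360/360 (tight).
By complementary slackness, y = 0 for the non-binding constraints.
From A_Bᵀ y = c: 4·y_collating + 6·y_press time = 55; 3·y_collating + 6·y_press time = 54.
→ y_collating = 1 and y_press time = 8.5.
Δz = y_press time·Δb = 8.5 × (4) = 34, so new z* = 3260 + 34 = 3294.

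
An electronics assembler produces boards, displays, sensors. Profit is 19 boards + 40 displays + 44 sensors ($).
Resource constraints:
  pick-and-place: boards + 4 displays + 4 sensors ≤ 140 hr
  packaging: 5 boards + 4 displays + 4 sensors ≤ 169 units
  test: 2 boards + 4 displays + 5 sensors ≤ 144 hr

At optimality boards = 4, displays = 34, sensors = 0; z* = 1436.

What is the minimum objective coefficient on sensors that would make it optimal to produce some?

49

At the optimum: pick-and-place uses 140 of 140 (binding); packaging uses 156 of 169 (slack = 13); test uses 144 of 144 (binding).
Slack constraints have shadow price 0 (complementary slackness).
From A_Bᵀ y = c: 1·y_pick-and-place + 2·y_test = 19; 4·y_pick-and-place + 4·y_test = 40.
This yields shadow prices y_pick-and-place = 1, y_test = 9.
sensors enters the basis when its profit ≥ yᵀa₃ = 1·4 + 9·5 = 49.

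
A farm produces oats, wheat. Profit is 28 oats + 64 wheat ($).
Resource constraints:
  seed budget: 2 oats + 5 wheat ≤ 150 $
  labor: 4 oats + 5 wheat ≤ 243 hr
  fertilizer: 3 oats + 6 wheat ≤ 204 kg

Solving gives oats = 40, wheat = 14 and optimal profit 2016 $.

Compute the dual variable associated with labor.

0

Check each constraint at x*: seed budget 150/150 (tight); labor 230/243 (slack 13); fertilizer 204/204 (tight).
By complementary slackness, y = 0 for the non-binding constraint.
Dual feasibility on the basic columns requires 2·y_seed budget + 3·y_fertilizer = 28, 5·y_seed budget + 6·y_fertilizer = 64.
This yields shadow prices y_seed budget = 8, y_fertilizer = 4.
Shadow price of labor = 0.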